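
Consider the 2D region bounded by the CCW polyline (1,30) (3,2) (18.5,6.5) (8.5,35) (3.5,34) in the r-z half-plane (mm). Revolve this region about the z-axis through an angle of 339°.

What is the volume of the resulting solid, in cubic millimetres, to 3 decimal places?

Volume = 17335.832 mm³

Profile (r,z), 5 vertices: (1,30) (3,2) (18.5,6.5) (8.5,35) (3.5,34)
edge 0: (1,30)→(3,2)  cross = 1·2 − 3·30 = -88.0000; (r_i+r_j)·cross = 4·-88.0000 = -352.0000
edge 1: (3,2)→(18.5,6.5)  cross = 3·6.5 − 18.5·2 = -17.5000; (r_i+r_j)·cross = 21.5·-17.5000 = -376.2500
edge 2: (18.5,6.5)→(8.5,35)  cross = 18.5·35 − 8.5·6.5 = 592.2500; (r_i+r_j)·cross = 27·592.2500 = 15990.7500
edge 3: (8.5,35)→(3.5,34)  cross = 8.5·34 − 3.5·35 = 166.5000; (r_i+r_j)·cross = 12·166.5000 = 1998.0000
edge 4: (3.5,34)→(1,30)  cross = 3.5·30 − 1·34 = 71.0000; (r_i+r_j)·cross = 4.5·71.0000 = 319.5000
Σcross = 724.2500 → A = |Σcross|/2 = 362.1250 mm²
Σ(r_i+r_j)·cross = 17580.0000 → first moment M = |Σ|/6 = 2930.0000
R_c = M/A = 2930.0000/362.1250 = 8.0911 mm
θ = 339° = 5.916666 rad
V = θ·R_c·A = 5.916666·8.0911·362.1250 = 17335.832 mm³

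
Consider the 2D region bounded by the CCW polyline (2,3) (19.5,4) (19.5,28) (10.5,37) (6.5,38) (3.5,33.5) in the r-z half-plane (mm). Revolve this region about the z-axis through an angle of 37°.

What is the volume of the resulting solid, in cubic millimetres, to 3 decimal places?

Volume = 3575.692 mm³

Profile (r,z), 6 vertices: (2,3) (19.5,4) (19.5,28) (10.5,37) (6.5,38) (3.5,33.5)
edge 0: (2,3)→(19.5,4)  cross = 2·4 − 19.5·3 = -50.5000; (r_i+r_j)·cross = 21.5·-50.5000 = -1085.7500
edge 1: (19.5,4)→(19.5,28)  cross = 19.5·28 − 19.5·4 = 468.0000; (r_i+r_j)·cross = 39·468.0000 = 18252.0000
edge 2: (19.5,28)→(10.5,37)  cross = 19.5·37 − 10.5·28 = 427.5000; (r_i+r_j)·cross = 30·427.5000 = 12825.0000
edge 3: (10.5,37)→(6.5,38)  cross = 10.5·38 − 6.5·37 = 158.5000; (r_i+r_j)·cross = 17·158.5000 = 2694.5000
edge 4: (6.5,38)→(3.5,33.5)  cross = 6.5·33.5 − 3.5·38 = 84.7500; (r_i+r_j)·cross = 10·84.7500 = 847.5000
edge 5: (3.5,33.5)→(2,3)  cross = 3.5·3 − 2·33.5 = -56.5000; (r_i+r_j)·cross = 5.5·-56.5000 = -310.7500
Σcross = 1031.7500 → A = |Σcross|/2 = 515.8750 mm²
Σ(r_i+r_j)·cross = 33222.5000 → first moment M = |Σ|/6 = 5537.0833
R_c = M/A = 5537.0833/515.8750 = 10.7334 mm
θ = 37° = 0.645772 rad
V = θ·R_c·A = 0.645772·10.7334·515.8750 = 3575.692 mm³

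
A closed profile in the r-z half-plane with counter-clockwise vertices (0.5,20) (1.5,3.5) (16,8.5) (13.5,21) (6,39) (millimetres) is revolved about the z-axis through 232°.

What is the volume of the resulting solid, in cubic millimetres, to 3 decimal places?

Profile (r,z), 5 vertices: (0.5,20) (1.5,3.5) (16,8.5) (13.5,21) (6,39)
edge 0: (0.5,20)→(1.5,3.5)  cross = 0.5·3.5 − 1.5·20 = -28.2500; (r_i+r_j)·cross = 2·-28.2500 = -56.5000
edge 1: (1.5,3.5)→(16,8.5)  cross = 1.5·8.5 − 16·3.5 = -43.2500; (r_i+r_j)·cross = 17.5·-43.2500 = -756.8750
edge 2: (16,8.5)→(13.5,21)  cross = 16·21 − 13.5·8.5 = 221.2500; (r_i+r_j)·cross = 29.5·221.2500 = 6526.8750
edge 3: (13.5,21)→(6,39)  cross = 13.5·39 − 6·21 = 400.5000; (r_i+r_j)·cross = 19.5·400.5000 = 7809.7500
edge 4: (6,39)→(0.5,20)  cross = 6·20 − 0.5·39 = 100.5000; (r_i+r_j)·cross = 6.5·100.5000 = 653.2500
Σcross = 650.7500 → A = |Σcross|/2 = 325.3750 mm²
Σ(r_i+r_j)·cross = 14176.5000 → first moment M = |Σ|/6 = 2362.7500
R_c = M/A = 2362.7500/325.3750 = 7.2616 mm
θ = 232° = 4.049164 rad
V = θ·R_c·A = 4.049164·7.2616·325.3750 = 9567.162 mm³

Volume = 9567.162 mm³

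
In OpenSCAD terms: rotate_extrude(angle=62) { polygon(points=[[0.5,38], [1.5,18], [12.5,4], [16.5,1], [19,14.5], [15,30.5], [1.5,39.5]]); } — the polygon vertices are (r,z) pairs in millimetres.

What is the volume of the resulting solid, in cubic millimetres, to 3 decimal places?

Volume = 4420.260 mm³

Profile (r,z), 7 vertices: (0.5,38) (1.5,18) (12.5,4) (16.5,1) (19,14.5) (15,30.5) (1.5,39.5)
edge 0: (0.5,38)→(1.5,18)  cross = 0.5·18 − 1.5·38 = -48.0000; (r_i+r_j)·cross = 2·-48.0000 = -96.0000
edge 1: (1.5,18)→(12.5,4)  cross = 1.5·4 − 12.5·18 = -219.0000; (r_i+r_j)·cross = 14·-219.0000 = -3066.0000
edge 2: (12.5,4)→(16.5,1)  cross = 12.5·1 − 16.5·4 = -53.5000; (r_i+r_j)·cross = 29·-53.5000 = -1551.5000
edge 3: (16.5,1)→(19,14.5)  cross = 16.5·14.5 − 19·1 = 220.2500; (r_i+r_j)·cross = 35.5·220.2500 = 7818.8750
edge 4: (19,14.5)→(15,30.5)  cross = 19·30.5 − 15·14.5 = 362.0000; (r_i+r_j)·cross = 34·362.0000 = 12308.0000
edge 5: (15,30.5)→(1.5,39.5)  cross = 15·39.5 − 1.5·30.5 = 546.7500; (r_i+r_j)·cross = 16.5·546.7500 = 9021.3750
edge 6: (1.5,39.5)→(0.5,38)  cross = 1.5·38 − 0.5·39.5 = 37.2500; (r_i+r_j)·cross = 2·37.2500 = 74.5000
Σcross = 845.7500 → A = |Σcross|/2 = 422.8750 mm²
Σ(r_i+r_j)·cross = 24509.2500 → first moment M = |Σ|/6 = 4084.8750
R_c = M/A = 4084.8750/422.8750 = 9.6598 mm
θ = 62° = 1.082104 rad
V = θ·R_c·A = 1.082104·9.6598·422.8750 = 4420.260 mm³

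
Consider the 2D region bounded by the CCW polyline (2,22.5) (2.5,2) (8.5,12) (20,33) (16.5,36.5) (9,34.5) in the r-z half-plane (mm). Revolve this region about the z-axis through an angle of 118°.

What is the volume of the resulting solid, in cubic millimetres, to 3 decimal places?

Profile (r,z), 6 vertices: (2,22.5) (2.5,2) (8.5,12) (20,33) (16.5,36.5) (9,34.5)
edge 0: (2,22.5)→(2.5,2)  cross = 2·2 − 2.5·22.5 = -52.2500; (r_i+r_j)·cross = 4.5·-52.2500 = -235.1250
edge 1: (2.5,2)→(8.5,12)  cross = 2.5·12 − 8.5·2 = 13.0000; (r_i+r_j)·cross = 11·13.0000 = 143.0000
edge 2: (8.5,12)→(20,33)  cross = 8.5·33 − 20·12 = 40.5000; (r_i+r_j)·cross = 28.5·40.5000 = 1154.2500
edge 3: (20,33)→(16.5,36.5)  cross = 20·36.5 − 16.5·33 = 185.5000; (r_i+r_j)·cross = 36.5·185.5000 = 6770.7500
edge 4: (16.5,36.5)→(9,34.5)  cross = 16.5·34.5 − 9·36.5 = 240.7500; (r_i+r_j)·cross = 25.5·240.7500 = 6139.1250
edge 5: (9,34.5)→(2,22.5)  cross = 9·22.5 − 2·34.5 = 133.5000; (r_i+r_j)·cross = 11·133.5000 = 1468.5000
Σcross = 561.0000 → A = |Σcross|/2 = 280.5000 mm²
Σ(r_i+r_j)·cross = 15440.5000 → first moment M = |Σ|/6 = 2573.4167
R_c = M/A = 2573.4167/280.5000 = 9.1744 mm
θ = 118° = 2.059489 rad
V = θ·R_c·A = 2.059489·9.1744·280.5000 = 5299.922 mm³

Volume = 5299.922 mm³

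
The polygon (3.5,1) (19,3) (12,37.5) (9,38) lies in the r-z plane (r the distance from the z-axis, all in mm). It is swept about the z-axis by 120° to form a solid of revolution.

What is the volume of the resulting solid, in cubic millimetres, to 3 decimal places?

Volume = 7581.274 mm³

Profile (r,z), 4 vertices: (3.5,1) (19,3) (12,37.5) (9,38)
edge 0: (3.5,1)→(19,3)  cross = 3.5·3 − 19·1 = -8.5000; (r_i+r_j)·cross = 22.5·-8.5000 = -191.2500
edge 1: (19,3)→(12,37.5)  cross = 19·37.5 − 12·3 = 676.5000; (r_i+r_j)·cross = 31·676.5000 = 20971.5000
edge 2: (12,37.5)→(9,38)  cross = 12·38 − 9·37.5 = 118.5000; (r_i+r_j)·cross = 21·118.5000 = 2488.5000
edge 3: (9,38)→(3.5,1)  cross = 9·1 − 3.5·38 = -124.0000; (r_i+r_j)·cross = 12.5·-124.0000 = -1550.0000
Σcross = 662.5000 → A = |Σcross|/2 = 331.2500 mm²
Σ(r_i+r_j)·cross = 21718.7500 → first moment M = |Σ|/6 = 3619.7917
R_c = M/A = 3619.7917/331.2500 = 10.9277 mm
θ = 120° = 2.094395 rad
V = θ·R_c·A = 2.094395·10.9277·331.2500 = 7581.274 mm³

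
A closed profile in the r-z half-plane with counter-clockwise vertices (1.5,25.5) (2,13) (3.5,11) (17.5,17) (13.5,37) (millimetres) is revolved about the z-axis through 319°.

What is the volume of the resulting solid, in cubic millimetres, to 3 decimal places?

Profile (r,z), 5 vertices: (1.5,25.5) (2,13) (3.5,11) (17.5,17) (13.5,37)
edge 0: (1.5,25.5)→(2,13)  cross = 1.5·13 − 2·25.5 = -31.5000; (r_i+r_j)·cross = 3.5·-31.5000 = -110.2500
edge 1: (2,13)→(3.5,11)  cross = 2·11 − 3.5·13 = -23.5000; (r_i+r_j)·cross = 5.5·-23.5000 = -129.2500
edge 2: (3.5,11)→(17.5,17)  cross = 3.5·17 − 17.5·11 = -133.0000; (r_i+r_j)·cross = 21·-133.0000 = -2793.0000
edge 3: (17.5,17)→(13.5,37)  cross = 17.5·37 − 13.5·17 = 418.0000; (r_i+r_j)·cross = 31·418.0000 = 12958.0000
edge 4: (13.5,37)→(1.5,25.5)  cross = 13.5·25.5 − 1.5·37 = 288.7500; (r_i+r_j)·cross = 15·288.7500 = 4331.2500
Σcross = 518.7500 → A = |Σcross|/2 = 259.3750 mm²
Σ(r_i+r_j)·cross = 14256.7500 → first moment M = |Σ|/6 = 2376.1250
R_c = M/A = 2376.1250/259.3750 = 9.1610 mm
θ = 319° = 5.567600 rad
V = θ·R_c·A = 5.567600·9.1610·259.3750 = 13229.314 mm³

Volume = 13229.314 mm³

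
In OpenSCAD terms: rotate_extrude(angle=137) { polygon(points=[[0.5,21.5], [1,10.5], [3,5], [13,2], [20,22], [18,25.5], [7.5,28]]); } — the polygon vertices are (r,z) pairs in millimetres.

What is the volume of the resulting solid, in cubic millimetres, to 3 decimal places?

Volume = 8181.053 mm³

Profile (r,z), 7 vertices: (0.5,21.5) (1,10.5) (3,5) (13,2) (20,22) (18,25.5) (7.5,28)
edge 0: (0.5,21.5)→(1,10.5)  cross = 0.5·10.5 − 1·21.5 = -16.2500; (r_i+r_j)·cross = 1.5·-16.2500 = -24.3750
edge 1: (1,10.5)→(3,5)  cross = 1·5 − 3·10.5 = -26.5000; (r_i+r_j)·cross = 4·-26.5000 = -106.0000
edge 2: (3,5)→(13,2)  cross = 3·2 − 13·5 = -59.0000; (r_i+r_j)·cross = 16·-59.0000 = -944.0000
edge 3: (13,2)→(20,22)  cross = 13·22 − 20·2 = 246.0000; (r_i+r_j)·cross = 33·246.0000 = 8118.0000
edge 4: (20,22)→(18,25.5)  cross = 20·25.5 − 18·22 = 114.0000; (r_i+r_j)·cross = 38·114.0000 = 4332.0000
edge 5: (18,25.5)→(7.5,28)  cross = 18·28 − 7.5·25.5 = 312.7500; (r_i+r_j)·cross = 25.5·312.7500 = 7975.1250
edge 6: (7.5,28)→(0.5,21.5)  cross = 7.5·21.5 − 0.5·28 = 147.2500; (r_i+r_j)·cross = 8·147.2500 = 1178.0000
Σcross = 718.2500 → A = |Σcross|/2 = 359.1250 mm²
Σ(r_i+r_j)·cross = 20528.7500 → first moment M = |Σ|/6 = 3421.4583
R_c = M/A = 3421.4583/359.1250 = 9.5272 mm
θ = 137° = 2.391101 rad
V = θ·R_c·A = 2.391101·9.5272·359.1250 = 8181.053 mm³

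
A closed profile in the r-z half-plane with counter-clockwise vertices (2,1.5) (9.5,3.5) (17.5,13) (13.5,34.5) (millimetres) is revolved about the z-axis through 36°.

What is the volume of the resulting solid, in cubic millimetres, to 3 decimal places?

Profile (r,z), 4 vertices: (2,1.5) (9.5,3.5) (17.5,13) (13.5,34.5)
edge 0: (2,1.5)→(9.5,3.5)  cross = 2·3.5 − 9.5·1.5 = -7.2500; (r_i+r_j)·cross = 11.5·-7.2500 = -83.3750
edge 1: (9.5,3.5)→(17.5,13)  cross = 9.5·13 − 17.5·3.5 = 62.2500; (r_i+r_j)·cross = 27·62.2500 = 1680.7500
edge 2: (17.5,13)→(13.5,34.5)  cross = 17.5·34.5 − 13.5·13 = 428.2500; (r_i+r_j)·cross = 31·428.2500 = 13275.7500
edge 3: (13.5,34.5)→(2,1.5)  cross = 13.5·1.5 − 2·34.5 = -48.7500; (r_i+r_j)·cross = 15.5·-48.7500 = -755.6250
Σcross = 434.5000 → A = |Σcross|/2 = 217.2500 mm²
Σ(r_i+r_j)·cross = 14117.5000 → first moment M = |Σ|/6 = 2352.9167
R_c = M/A = 2352.9167/217.2500 = 10.8305 mm
θ = 36° = 0.628319 rad
V = θ·R_c·A = 0.628319·10.8305·217.2500 = 1478.381 mm³

Volume = 1478.381 mm³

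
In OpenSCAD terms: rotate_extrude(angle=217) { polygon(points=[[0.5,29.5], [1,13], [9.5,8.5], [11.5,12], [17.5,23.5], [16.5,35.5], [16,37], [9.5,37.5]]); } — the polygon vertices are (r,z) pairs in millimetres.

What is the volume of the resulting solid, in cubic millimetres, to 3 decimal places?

Profile (r,z), 8 vertices: (0.5,29.5) (1,13) (9.5,8.5) (11.5,12) (17.5,23.5) (16.5,35.5) (16,37) (9.5,37.5)
edge 0: (0.5,29.5)→(1,13)  cross = 0.5·13 − 1·29.5 = -23.0000; (r_i+r_j)·cross = 1.5·-23.0000 = -34.5000
edge 1: (1,13)→(9.5,8.5)  cross = 1·8.5 − 9.5·13 = -115.0000; (r_i+r_j)·cross = 10.5·-115.0000 = -1207.5000
edge 2: (9.5,8.5)→(11.5,12)  cross = 9.5·12 − 11.5·8.5 = 16.2500; (r_i+r_j)·cross = 21·16.2500 = 341.2500
edge 3: (11.5,12)→(17.5,23.5)  cross = 11.5·23.5 − 17.5·12 = 60.2500; (r_i+r_j)·cross = 29·60.2500 = 1747.2500
edge 4: (17.5,23.5)→(16.5,35.5)  cross = 17.5·35.5 − 16.5·23.5 = 233.5000; (r_i+r_j)·cross = 34·233.5000 = 7939.0000
edge 5: (16.5,35.5)→(16,37)  cross = 16.5·37 − 16·35.5 = 42.5000; (r_i+r_j)·cross = 32.5·42.5000 = 1381.2500
edge 6: (16,37)→(9.5,37.5)  cross = 16·37.5 − 9.5·37 = 248.5000; (r_i+r_j)·cross = 25.5·248.5000 = 6336.7500
edge 7: (9.5,37.5)→(0.5,29.5)  cross = 9.5·29.5 − 0.5·37.5 = 261.5000; (r_i+r_j)·cross = 10·261.5000 = 2615.0000
Σcross = 724.5000 → A = |Σcross|/2 = 362.2500 mm²
Σ(r_i+r_j)·cross = 19118.5000 → first moment M = |Σ|/6 = 3186.4167
R_c = M/A = 3186.4167/362.2500 = 8.7962 mm
θ = 217° = 3.787364 rad
V = θ·R_c·A = 3.787364·8.7962·362.2500 = 12068.121 mm³

Volume = 12068.121 mm³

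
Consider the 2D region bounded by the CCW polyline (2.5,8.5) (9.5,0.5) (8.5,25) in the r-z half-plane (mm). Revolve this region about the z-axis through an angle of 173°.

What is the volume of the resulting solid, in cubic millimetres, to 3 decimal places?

Volume = 1686.723 mm³

Profile (r,z), 3 vertices: (2.5,8.5) (9.5,0.5) (8.5,25)
edge 0: (2.5,8.5)→(9.5,0.5)  cross = 2.5·0.5 − 9.5·8.5 = -79.5000; (r_i+r_j)·cross = 12·-79.5000 = -954.0000
edge 1: (9.5,0.5)→(8.5,25)  cross = 9.5·25 − 8.5·0.5 = 233.2500; (r_i+r_j)·cross = 18·233.2500 = 4198.5000
edge 2: (8.5,25)→(2.5,8.5)  cross = 8.5·8.5 − 2.5·25 = 9.7500; (r_i+r_j)·cross = 11·9.7500 = 107.2500
Σcross = 163.5000 → A = |Σcross|/2 = 81.7500 mm²
Σ(r_i+r_j)·cross = 3351.7500 → first moment M = |Σ|/6 = 558.6250
R_c = M/A = 558.6250/81.7500 = 6.8333 mm
θ = 173° = 3.019420 rad
V = θ·R_c·A = 3.019420·6.8333·81.7500 = 1686.723 mm³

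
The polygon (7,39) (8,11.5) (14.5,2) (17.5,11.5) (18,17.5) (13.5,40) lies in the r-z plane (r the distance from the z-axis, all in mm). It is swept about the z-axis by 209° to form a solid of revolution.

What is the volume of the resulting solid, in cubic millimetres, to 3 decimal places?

Profile (r,z), 6 vertices: (7,39) (8,11.5) (14.5,2) (17.5,11.5) (18,17.5) (13.5,40)
edge 0: (7,39)→(8,11.5)  cross = 7·11.5 − 8·39 = -231.5000; (r_i+r_j)·cross = 15·-231.5000 = -3472.5000
edge 1: (8,11.5)→(14.5,2)  cross = 8·2 − 14.5·11.5 = -150.7500; (r_i+r_j)·cross = 22.5·-150.7500 = -3391.8750
edge 2: (14.5,2)→(17.5,11.5)  cross = 14.5·11.5 − 17.5·2 = 131.7500; (r_i+r_j)·cross = 32·131.7500 = 4216.0000
edge 3: (17.5,11.5)→(18,17.5)  cross = 17.5·17.5 − 18·11.5 = 99.2500; (r_i+r_j)·cross = 35.5·99.2500 = 3523.3750
edge 4: (18,17.5)→(13.5,40)  cross = 18·40 − 13.5·17.5 = 483.7500; (r_i+r_j)·cross = 31.5·483.7500 = 15238.1250
edge 5: (13.5,40)→(7,39)  cross = 13.5·39 − 7·40 = 246.5000; (r_i+r_j)·cross = 20.5·246.5000 = 5053.2500
Σcross = 579.0000 → A = |Σcross|/2 = 289.5000 mm²
Σ(r_i+r_j)·cross = 21166.3750 → first moment M = |Σ|/6 = 3527.7292
R_c = M/A = 3527.7292/289.5000 = 12.1856 mm
θ = 209° = 3.647738 rad
V = θ·R_c·A = 3.647738·12.1856·289.5000 = 12868.232 mm³

Volume = 12868.232 mm³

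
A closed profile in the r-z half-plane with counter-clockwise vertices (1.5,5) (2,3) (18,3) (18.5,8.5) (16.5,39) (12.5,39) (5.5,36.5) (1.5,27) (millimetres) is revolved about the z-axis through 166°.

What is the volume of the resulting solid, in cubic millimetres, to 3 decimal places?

Profile (r,z), 8 vertices: (1.5,5) (2,3) (18,3) (18.5,8.5) (16.5,39) (12.5,39) (5.5,36.5) (1.5,27)
edge 0: (1.5,5)→(2,3)  cross = 1.5·3 − 2·5 = -5.5000; (r_i+r_j)·cross = 3.5·-5.5000 = -19.2500
edge 1: (2,3)→(18,3)  cross = 2·3 − 18·3 = -48.0000; (r_i+r_j)·cross = 20·-48.0000 = -960.0000
edge 2: (18,3)→(18.5,8.5)  cross = 18·8.5 − 18.5·3 = 97.5000; (r_i+r_j)·cross = 36.5·97.5000 = 3558.7500
edge 3: (18.5,8.5)→(16.5,39)  cross = 18.5·39 − 16.5·8.5 = 581.2500; (r_i+r_j)·cross = 35·581.2500 = 20343.7500
edge 4: (16.5,39)→(12.5,39)  cross = 16.5·39 − 12.5·39 = 156.0000; (r_i+r_j)·cross = 29·156.0000 = 4524.0000
edge 5: (12.5,39)→(5.5,36.5)  cross = 12.5·36.5 − 5.5·39 = 241.7500; (r_i+r_j)·cross = 18·241.7500 = 4351.5000
edge 6: (5.5,36.5)→(1.5,27)  cross = 5.5·27 − 1.5·36.5 = 93.7500; (r_i+r_j)·cross = 7·93.7500 = 656.2500
edge 7: (1.5,27)→(1.5,5)  cross = 1.5·5 − 1.5·27 = -33.0000; (r_i+r_j)·cross = 3·-33.0000 = -99.0000
Σcross = 1083.7500 → A = |Σcross|/2 = 541.8750 mm²
Σ(r_i+r_j)·cross = 32356.0000 → first moment M = |Σ|/6 = 5392.6667
R_c = M/A = 5392.6667/541.8750 = 9.9519 mm
θ = 166° = 2.897247 rad
V = θ·R_c·A = 2.897247·9.9519·541.8750 = 15623.885 mm³

Volume = 15623.885 mm³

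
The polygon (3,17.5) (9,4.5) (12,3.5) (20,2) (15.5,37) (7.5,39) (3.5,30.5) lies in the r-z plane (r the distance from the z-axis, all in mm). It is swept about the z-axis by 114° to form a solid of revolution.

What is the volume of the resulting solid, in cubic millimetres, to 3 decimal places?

Profile (r,z), 7 vertices: (3,17.5) (9,4.5) (12,3.5) (20,2) (15.5,37) (7.5,39) (3.5,30.5)
edge 0: (3,17.5)→(9,4.5)  cross = 3·4.5 − 9·17.5 = -144.0000; (r_i+r_j)·cross = 12·-144.0000 = -1728.0000
edge 1: (9,4.5)→(12,3.5)  cross = 9·3.5 − 12·4.5 = -22.5000; (r_i+r_j)·cross = 21·-22.5000 = -472.5000
edge 2: (12,3.5)→(20,2)  cross = 12·2 − 20·3.5 = -46.0000; (r_i+r_j)·cross = 32·-46.0000 = -1472.0000
edge 3: (20,2)→(15.5,37)  cross = 20·37 − 15.5·2 = 709.0000; (r_i+r_j)·cross = 35.5·709.0000 = 25169.5000
edge 4: (15.5,37)→(7.5,39)  cross = 15.5·39 − 7.5·37 = 327.0000; (r_i+r_j)·cross = 23·327.0000 = 7521.0000
edge 5: (7.5,39)→(3.5,30.5)  cross = 7.5·30.5 − 3.5·39 = 92.2500; (r_i+r_j)·cross = 11·92.2500 = 1014.7500
edge 6: (3.5,30.5)→(3,17.5)  cross = 3.5·17.5 − 3·30.5 = -30.2500; (r_i+r_j)·cross = 6.5·-30.2500 = -196.6250
Σcross = 885.5000 → A = |Σcross|/2 = 442.7500 mm²
Σ(r_i+r_j)·cross = 29836.1250 → first moment M = |Σ|/6 = 4972.6875
R_c = M/A = 4972.6875/442.7500 = 11.2314 mm
θ = 114° = 1.989675 rad
V = θ·R_c·A = 1.989675·11.2314·442.7500 = 9894.034 mm³

Volume = 9894.034 mm³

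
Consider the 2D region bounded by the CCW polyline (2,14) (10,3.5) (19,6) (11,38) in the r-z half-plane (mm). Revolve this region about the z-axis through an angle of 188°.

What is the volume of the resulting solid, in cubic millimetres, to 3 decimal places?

Profile (r,z), 4 vertices: (2,14) (10,3.5) (19,6) (11,38)
edge 0: (2,14)→(10,3.5)  cross = 2·3.5 − 10·14 = -133.0000; (r_i+r_j)·cross = 12·-133.0000 = -1596.0000
edge 1: (10,3.5)→(19,6)  cross = 10·6 − 19·3.5 = -6.5000; (r_i+r_j)·cross = 29·-6.5000 = -188.5000
edge 2: (19,6)→(11,38)  cross = 19·38 − 11·6 = 656.0000; (r_i+r_j)·cross = 30·656.0000 = 19680.0000
edge 3: (11,38)→(2,14)  cross = 11·14 − 2·38 = 78.0000; (r_i+r_j)·cross = 13·78.0000 = 1014.0000
Σcross = 594.5000 → A = |Σcross|/2 = 297.2500 mm²
Σ(r_i+r_j)·cross = 18909.5000 → first moment M = |Σ|/6 = 3151.5833
R_c = M/A = 3151.5833/297.2500 = 10.6025 mm
θ = 188° = 3.281219 rad
V = θ·R_c·A = 3.281219·10.6025·297.2500 = 10341.035 mm³

Volume = 10341.035 mm³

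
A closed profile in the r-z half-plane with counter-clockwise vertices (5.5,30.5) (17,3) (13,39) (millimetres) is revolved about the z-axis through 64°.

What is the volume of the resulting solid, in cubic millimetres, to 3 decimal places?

Profile (r,z), 3 vertices: (5.5,30.5) (17,3) (13,39)
edge 0: (5.5,30.5)→(17,3)  cross = 5.5·3 − 17·30.5 = -502.0000; (r_i+r_j)·cross = 22.5·-502.0000 = -11295.0000
edge 1: (17,3)→(13,39)  cross = 17·39 − 13·3 = 624.0000; (r_i+r_j)·cross = 30·624.0000 = 18720.0000
edge 2: (13,39)→(5.5,30.5)  cross = 13·30.5 − 5.5·39 = 182.0000; (r_i+r_j)·cross = 18.5·182.0000 = 3367.0000
Σcross = 304.0000 → A = |Σcross|/2 = 152.0000 mm²
Σ(r_i+r_j)·cross = 10792.0000 → first moment M = |Σ|/6 = 1798.6667
R_c = M/A = 1798.6667/152.0000 = 11.8333 mm
θ = 64° = 1.117011 rad
V = θ·R_c·A = 1.117011·11.8333·152.0000 = 2009.130 mm³

Volume = 2009.130 mm³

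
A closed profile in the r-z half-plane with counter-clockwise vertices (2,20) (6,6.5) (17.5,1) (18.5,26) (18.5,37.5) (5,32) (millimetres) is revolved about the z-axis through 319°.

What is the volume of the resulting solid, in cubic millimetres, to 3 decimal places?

Volume = 27796.593 mm³

Profile (r,z), 6 vertices: (2,20) (6,6.5) (17.5,1) (18.5,26) (18.5,37.5) (5,32)
edge 0: (2,20)→(6,6.5)  cross = 2·6.5 − 6·20 = -107.0000; (r_i+r_j)·cross = 8·-107.0000 = -856.0000
edge 1: (6,6.5)→(17.5,1)  cross = 6·1 − 17.5·6.5 = -107.7500; (r_i+r_j)·cross = 23.5·-107.7500 = -2532.1250
edge 2: (17.5,1)→(18.5,26)  cross = 17.5·26 − 18.5·1 = 436.5000; (r_i+r_j)·cross = 36·436.5000 = 15714.0000
edge 3: (18.5,26)→(18.5,37.5)  cross = 18.5·37.5 − 18.5·26 = 212.7500; (r_i+r_j)·cross = 37·212.7500 = 7871.7500
edge 4: (18.5,37.5)→(5,32)  cross = 18.5·32 − 5·37.5 = 404.5000; (r_i+r_j)·cross = 23.5·404.5000 = 9505.7500
edge 5: (5,32)→(2,20)  cross = 5·20 − 2·32 = 36.0000; (r_i+r_j)·cross = 7·36.0000 = 252.0000
Σcross = 875.0000 → A = |Σcross|/2 = 437.5000 mm²
Σ(r_i+r_j)·cross = 29955.3750 → first moment M = |Σ|/6 = 4992.5625
R_c = M/A = 4992.5625/437.5000 = 11.4116 mm
θ = 319° = 5.567600 rad
V = θ·R_c·A = 5.567600·11.4116·437.5000 = 27796.593 mm³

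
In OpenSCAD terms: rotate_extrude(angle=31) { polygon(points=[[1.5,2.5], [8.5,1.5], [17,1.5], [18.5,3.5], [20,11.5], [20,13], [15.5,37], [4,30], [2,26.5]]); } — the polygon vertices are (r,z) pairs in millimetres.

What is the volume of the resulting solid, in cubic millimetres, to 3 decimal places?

Profile (r,z), 9 vertices: (1.5,2.5) (8.5,1.5) (17,1.5) (18.5,3.5) (20,11.5) (20,13) (15.5,37) (4,30) (2,26.5)
edge 0: (1.5,2.5)→(8.5,1.5)  cross = 1.5·1.5 − 8.5·2.5 = -19.0000; (r_i+r_j)·cross = 10·-19.0000 = -190.0000
edge 1: (8.5,1.5)→(17,1.5)  cross = 8.5·1.5 − 17·1.5 = -12.7500; (r_i+r_j)·cross = 25.5·-12.7500 = -325.1250
edge 2: (17,1.5)→(18.5,3.5)  cross = 17·3.5 − 18.5·1.5 = 31.7500; (r_i+r_j)·cross = 35.5·31.7500 = 1127.1250
edge 3: (18.5,3.5)→(20,11.5)  cross = 18.5·11.5 − 20·3.5 = 142.7500; (r_i+r_j)·cross = 38.5·142.7500 = 5495.8750
edge 4: (20,11.5)→(20,13)  cross = 20·13 − 20·11.5 = 30.0000; (r_i+r_j)·cross = 40·30.0000 = 1200.0000
edge 5: (20,13)→(15.5,37)  cross = 20·37 − 15.5·13 = 538.5000; (r_i+r_j)·cross = 35.5·538.5000 = 19116.7500
edge 6: (15.5,37)→(4,30)  cross = 15.5·30 − 4·37 = 317.0000; (r_i+r_j)·cross = 19.5·317.0000 = 6181.5000
edge 7: (4,30)→(2,26.5)  cross = 4·26.5 − 2·30 = 46.0000; (r_i+r_j)·cross = 6·46.0000 = 276.0000
edge 8: (2,26.5)→(1.5,2.5)  cross = 2·2.5 − 1.5·26.5 = -34.7500; (r_i+r_j)·cross = 3.5·-34.7500 = -121.6250
Σcross = 1039.5000 → A = |Σcross|/2 = 519.7500 mm²
Σ(r_i+r_j)·cross = 32760.5000 → first moment M = |Σ|/6 = 5460.0833
R_c = M/A = 5460.0833/519.7500 = 10.5052 mm
θ = 31° = 0.541052 rad
V = θ·R_c·A = 0.541052·10.5052·519.7500 = 2954.189 mm³

Volume = 2954.189 mm³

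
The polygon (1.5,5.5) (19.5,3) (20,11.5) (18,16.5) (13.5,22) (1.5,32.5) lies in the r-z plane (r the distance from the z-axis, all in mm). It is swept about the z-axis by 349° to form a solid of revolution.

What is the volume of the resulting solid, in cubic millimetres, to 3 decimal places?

Volume = 20736.726 mm³

Profile (r,z), 6 vertices: (1.5,5.5) (19.5,3) (20,11.5) (18,16.5) (13.5,22) (1.5,32.5)
edge 0: (1.5,5.5)→(19.5,3)  cross = 1.5·3 − 19.5·5.5 = -102.7500; (r_i+r_j)·cross = 21·-102.7500 = -2157.7500
edge 1: (19.5,3)→(20,11.5)  cross = 19.5·11.5 − 20·3 = 164.2500; (r_i+r_j)·cross = 39.5·164.2500 = 6487.8750
edge 2: (20,11.5)→(18,16.5)  cross = 20·16.5 − 18·11.5 = 123.0000; (r_i+r_j)·cross = 38·123.0000 = 4674.0000
edge 3: (18,16.5)→(13.5,22)  cross = 18·22 − 13.5·16.5 = 173.2500; (r_i+r_j)·cross = 31.5·173.2500 = 5457.3750
edge 4: (13.5,22)→(1.5,32.5)  cross = 13.5·32.5 − 1.5·22 = 405.7500; (r_i+r_j)·cross = 15·405.7500 = 6086.2500
edge 5: (1.5,32.5)→(1.5,5.5)  cross = 1.5·5.5 − 1.5·32.5 = -40.5000; (r_i+r_j)·cross = 3·-40.5000 = -121.5000
Σcross = 723.0000 → A = |Σcross|/2 = 361.5000 mm²
Σ(r_i+r_j)·cross = 20426.2500 → first moment M = |Σ|/6 = 3404.3750
R_c = M/A = 3404.3750/361.5000 = 9.4174 mm
θ = 349° = 6.091199 rad
V = θ·R_c·A = 6.091199·9.4174·361.5000 = 20736.726 mm³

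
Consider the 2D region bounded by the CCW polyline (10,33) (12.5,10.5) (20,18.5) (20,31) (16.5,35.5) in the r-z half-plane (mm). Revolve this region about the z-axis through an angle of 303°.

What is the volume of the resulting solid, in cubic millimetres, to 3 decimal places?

Volume = 14136.524 mm³

Profile (r,z), 5 vertices: (10,33) (12.5,10.5) (20,18.5) (20,31) (16.5,35.5)
edge 0: (10,33)→(12.5,10.5)  cross = 10·10.5 − 12.5·33 = -307.5000; (r_i+r_j)·cross = 22.5·-307.5000 = -6918.7500
edge 1: (12.5,10.5)→(20,18.5)  cross = 12.5·18.5 − 20·10.5 = 21.2500; (r_i+r_j)·cross = 32.5·21.2500 = 690.6250
edge 2: (20,18.5)→(20,31)  cross = 20·31 − 20·18.5 = 250.0000; (r_i+r_j)·cross = 40·250.0000 = 10000.0000
edge 3: (20,31)→(16.5,35.5)  cross = 20·35.5 − 16.5·31 = 198.5000; (r_i+r_j)·cross = 36.5·198.5000 = 7245.2500
edge 4: (16.5,35.5)→(10,33)  cross = 16.5·33 − 10·35.5 = 189.5000; (r_i+r_j)·cross = 26.5·189.5000 = 5021.7500
Σcross = 351.7500 → A = |Σcross|/2 = 175.8750 mm²
Σ(r_i+r_j)·cross = 16038.8750 → first moment M = |Σ|/6 = 2673.1458
R_c = M/A = 2673.1458/175.8750 = 15.1991 mm
θ = 303° = 5.288348 rad
V = θ·R_c·A = 5.288348·15.1991·175.8750 = 14136.524 mm³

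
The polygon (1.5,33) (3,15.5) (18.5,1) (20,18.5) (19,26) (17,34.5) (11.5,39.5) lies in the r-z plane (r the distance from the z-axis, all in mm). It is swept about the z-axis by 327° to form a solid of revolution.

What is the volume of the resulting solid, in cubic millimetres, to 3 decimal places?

Profile (r,z), 7 vertices: (1.5,33) (3,15.5) (18.5,1) (20,18.5) (19,26) (17,34.5) (11.5,39.5)
edge 0: (1.5,33)→(3,15.5)  cross = 1.5·15.5 − 3·33 = -75.7500; (r_i+r_j)·cross = 4.5·-75.7500 = -340.8750
edge 1: (3,15.5)→(18.5,1)  cross = 3·1 − 18.5·15.5 = -283.7500; (r_i+r_j)·cross = 21.5·-283.7500 = -6100.6250
edge 2: (18.5,1)→(20,18.5)  cross = 18.5·18.5 − 20·1 = 322.2500; (r_i+r_j)·cross = 38.5·322.2500 = 12406.6250
edge 3: (20,18.5)→(19,26)  cross = 20·26 − 19·18.5 = 168.5000; (r_i+r_j)·cross = 39·168.5000 = 6571.5000
edge 4: (19,26)→(17,34.5)  cross = 19·34.5 − 17·26 = 213.5000; (r_i+r_j)·cross = 36·213.5000 = 7686.0000
edge 5: (17,34.5)→(11.5,39.5)  cross = 17·39.5 − 11.5·34.5 = 274.7500; (r_i+r_j)·cross = 28.5·274.7500 = 7830.3750
edge 6: (11.5,39.5)→(1.5,33)  cross = 11.5·33 − 1.5·39.5 = 320.2500; (r_i+r_j)·cross = 13·320.2500 = 4163.2500
Σcross = 939.7500 → A = |Σcross|/2 = 469.8750 mm²
Σ(r_i+r_j)·cross = 32216.2500 → first moment M = |Σ|/6 = 5369.3750
R_c = M/A = 5369.3750/469.8750 = 11.4272 mm
θ = 327° = 5.707227 rad
V = θ·R_c·A = 5.707227·11.4272·469.8750 = 30644.240 mm³

Volume = 30644.240 mm³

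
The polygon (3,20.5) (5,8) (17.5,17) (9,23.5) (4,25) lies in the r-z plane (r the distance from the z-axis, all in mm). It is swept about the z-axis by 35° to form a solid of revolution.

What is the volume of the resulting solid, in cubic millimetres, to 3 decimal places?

Profile (r,z), 5 vertices: (3,20.5) (5,8) (17.5,17) (9,23.5) (4,25)
edge 0: (3,20.5)→(5,8)  cross = 3·8 − 5·20.5 = -78.5000; (r_i+r_j)·cross = 8·-78.5000 = -628.0000
edge 1: (5,8)→(17.5,17)  cross = 5·17 − 17.5·8 = -55.0000; (r_i+r_j)·cross = 22.5·-55.0000 = -1237.5000
edge 2: (17.5,17)→(9,23.5)  cross = 17.5·23.5 − 9·17 = 258.2500; (r_i+r_j)·cross = 26.5·258.2500 = 6843.6250
edge 3: (9,23.5)→(4,25)  cross = 9·25 − 4·23.5 = 131.0000; (r_i+r_j)·cross = 13·131.0000 = 1703.0000
edge 4: (4,25)→(3,20.5)  cross = 4·20.5 − 3·25 = 7.0000; (r_i+r_j)·cross = 7·7.0000 = 49.0000
Σcross = 262.7500 → A = |Σcross|/2 = 131.3750 mm²
Σ(r_i+r_j)·cross = 6730.1250 → first moment M = |Σ|/6 = 1121.6875
R_c = M/A = 1121.6875/131.3750 = 8.5381 mm
θ = 35° = 0.610865 rad
V = θ·R_c·A = 0.610865·8.5381·131.3750 = 685.200 mm³

Volume = 685.200 mm³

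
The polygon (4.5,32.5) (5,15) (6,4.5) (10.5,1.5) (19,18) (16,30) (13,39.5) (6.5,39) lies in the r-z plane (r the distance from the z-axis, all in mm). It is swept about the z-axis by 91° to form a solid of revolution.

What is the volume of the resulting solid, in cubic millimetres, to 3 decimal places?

Profile (r,z), 8 vertices: (4.5,32.5) (5,15) (6,4.5) (10.5,1.5) (19,18) (16,30) (13,39.5) (6.5,39)
edge 0: (4.5,32.5)→(5,15)  cross = 4.5·15 − 5·32.5 = -95.0000; (r_i+r_j)·cross = 9.5·-95.0000 = -902.5000
edge 1: (5,15)→(6,4.5)  cross = 5·4.5 − 6·15 = -67.5000; (r_i+r_j)·cross = 11·-67.5000 = -742.5000
edge 2: (6,4.5)→(10.5,1.5)  cross = 6·1.5 − 10.5·4.5 = -38.2500; (r_i+r_j)·cross = 16.5·-38.2500 = -631.1250
edge 3: (10.5,1.5)→(19,18)  cross = 10.5·18 − 19·1.5 = 160.5000; (r_i+r_j)·cross = 29.5·160.5000 = 4734.7500
edge 4: (19,18)→(16,30)  cross = 19·30 − 16·18 = 282.0000; (r_i+r_j)·cross = 35·282.0000 = 9870.0000
edge 5: (16,30)→(13,39.5)  cross = 16·39.5 − 13·30 = 242.0000; (r_i+r_j)·cross = 29·242.0000 = 7018.0000
edge 6: (13,39.5)→(6.5,39)  cross = 13·39 − 6.5·39.5 = 250.2500; (r_i+r_j)·cross = 19.5·250.2500 = 4879.8750
edge 7: (6.5,39)→(4.5,32.5)  cross = 6.5·32.5 − 4.5·39 = 35.7500; (r_i+r_j)·cross = 11·35.7500 = 393.2500
Σcross = 769.7500 → A = |Σcross|/2 = 384.8750 mm²
Σ(r_i+r_j)·cross = 24619.7500 → first moment M = |Σ|/6 = 4103.2917
R_c = M/A = 4103.2917/384.8750 = 10.6614 mm
θ = 91° = 1.588250 rad
V = θ·R_c·A = 1.588250·10.6614·384.8750 = 6517.051 mm³

Volume = 6517.051 mm³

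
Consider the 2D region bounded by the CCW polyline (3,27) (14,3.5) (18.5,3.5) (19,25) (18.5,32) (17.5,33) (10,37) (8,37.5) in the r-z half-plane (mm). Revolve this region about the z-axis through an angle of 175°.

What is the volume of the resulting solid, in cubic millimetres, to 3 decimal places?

Volume = 13569.671 mm³

Profile (r,z), 8 vertices: (3,27) (14,3.5) (18.5,3.5) (19,25) (18.5,32) (17.5,33) (10,37) (8,37.5)
edge 0: (3,27)→(14,3.5)  cross = 3·3.5 − 14·27 = -367.5000; (r_i+r_j)·cross = 17·-367.5000 = -6247.5000
edge 1: (14,3.5)→(18.5,3.5)  cross = 14·3.5 − 18.5·3.5 = -15.7500; (r_i+r_j)·cross = 32.5·-15.7500 = -511.8750
edge 2: (18.5,3.5)→(19,25)  cross = 18.5·25 − 19·3.5 = 396.0000; (r_i+r_j)·cross = 37.5·396.0000 = 14850.0000
edge 3: (19,25)→(18.5,32)  cross = 19·32 − 18.5·25 = 145.5000; (r_i+r_j)·cross = 37.5·145.5000 = 5456.2500
edge 4: (18.5,32)→(17.5,33)  cross = 18.5·33 − 17.5·32 = 50.5000; (r_i+r_j)·cross = 36·50.5000 = 1818.0000
edge 5: (17.5,33)→(10,37)  cross = 17.5·37 − 10·33 = 317.5000; (r_i+r_j)·cross = 27.5·317.5000 = 8731.2500
edge 6: (10,37)→(8,37.5)  cross = 10·37.5 − 8·37 = 79.0000; (r_i+r_j)·cross = 18·79.0000 = 1422.0000
edge 7: (8,37.5)→(3,27)  cross = 8·27 − 3·37.5 = 103.5000; (r_i+r_j)·cross = 11·103.5000 = 1138.5000
Σcross = 708.7500 → A = |Σcross|/2 = 354.3750 mm²
Σ(r_i+r_j)·cross = 26656.6250 → first moment M = |Σ|/6 = 4442.7708
R_c = M/A = 4442.7708/354.3750 = 12.5369 mm
θ = 175° = 3.054326 rad
V = θ·R_c·A = 3.054326·12.5369·354.3750 = 13569.671 mm³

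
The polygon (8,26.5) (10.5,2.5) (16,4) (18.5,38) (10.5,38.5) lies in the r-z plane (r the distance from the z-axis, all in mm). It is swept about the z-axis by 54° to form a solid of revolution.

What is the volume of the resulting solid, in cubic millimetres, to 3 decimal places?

Profile (r,z), 5 vertices: (8,26.5) (10.5,2.5) (16,4) (18.5,38) (10.5,38.5)
edge 0: (8,26.5)→(10.5,2.5)  cross = 8·2.5 − 10.5·26.5 = -258.2500; (r_i+r_j)·cross = 18.5·-258.2500 = -4777.6250
edge 1: (10.5,2.5)→(16,4)  cross = 10.5·4 − 16·2.5 = 2.0000; (r_i+r_j)·cross = 26.5·2.0000 = 53.0000
edge 2: (16,4)→(18.5,38)  cross = 16·38 − 18.5·4 = 534.0000; (r_i+r_j)·cross = 34.5·534.0000 = 18423.0000
edge 3: (18.5,38)→(10.5,38.5)  cross = 18.5·38.5 − 10.5·38 = 313.2500; (r_i+r_j)·cross = 29·313.2500 = 9084.2500
edge 4: (10.5,38.5)→(8,26.5)  cross = 10.5·26.5 − 8·38.5 = -29.7500; (r_i+r_j)·cross = 18.5·-29.7500 = -550.3750
Σcross = 561.2500 → A = |Σcross|/2 = 280.6250 mm²
Σ(r_i+r_j)·cross = 22232.2500 → first moment M = |Σ|/6 = 3705.3750
R_c = M/A = 3705.3750/280.6250 = 13.2040 mm
θ = 54° = 0.942478 rad
V = θ·R_c·A = 0.942478·13.2040·280.6250 = 3492.234 mm³

Volume = 3492.234 mm³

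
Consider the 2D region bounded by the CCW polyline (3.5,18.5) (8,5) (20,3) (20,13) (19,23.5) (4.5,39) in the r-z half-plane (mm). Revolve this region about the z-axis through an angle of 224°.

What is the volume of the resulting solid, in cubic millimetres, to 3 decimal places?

Profile (r,z), 6 vertices: (3.5,18.5) (8,5) (20,3) (20,13) (19,23.5) (4.5,39)
edge 0: (3.5,18.5)→(8,5)  cross = 3.5·5 − 8·18.5 = -130.5000; (r_i+r_j)·cross = 11.5·-130.5000 = -1500.7500
edge 1: (8,5)→(20,3)  cross = 8·3 − 20·5 = -76.0000; (r_i+r_j)·cross = 28·-76.0000 = -2128.0000
edge 2: (20,3)→(20,13)  cross = 20·13 − 20·3 = 200.0000; (r_i+r_j)·cross = 40·200.0000 = 8000.0000
edge 3: (20,13)→(19,23.5)  cross = 20·23.5 − 19·13 = 223.0000; (r_i+r_j)·cross = 39·223.0000 = 8697.0000
edge 4: (19,23.5)→(4.5,39)  cross = 19·39 − 4.5·23.5 = 635.2500; (r_i+r_j)·cross = 23.5·635.2500 = 14928.3750
edge 5: (4.5,39)→(3.5,18.5)  cross = 4.5·18.5 − 3.5·39 = -53.2500; (r_i+r_j)·cross = 8·-53.2500 = -426.0000
Σcross = 798.5000 → A = |Σcross|/2 = 399.2500 mm²
Σ(r_i+r_j)·cross = 27570.6250 → first moment M = |Σ|/6 = 4595.1042
R_c = M/A = 4595.1042/399.2500 = 11.5093 mm
θ = 224° = 3.909538 rad
V = θ·R_c·A = 3.909538·11.5093·399.2500 = 17964.732 mm³

Volume = 17964.732 mm³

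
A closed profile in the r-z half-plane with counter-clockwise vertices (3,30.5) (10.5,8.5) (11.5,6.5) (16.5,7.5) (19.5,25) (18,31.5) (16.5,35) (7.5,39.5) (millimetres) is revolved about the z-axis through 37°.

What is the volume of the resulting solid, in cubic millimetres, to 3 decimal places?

Volume = 2672.581 mm³

Profile (r,z), 8 vertices: (3,30.5) (10.5,8.5) (11.5,6.5) (16.5,7.5) (19.5,25) (18,31.5) (16.5,35) (7.5,39.5)
edge 0: (3,30.5)→(10.5,8.5)  cross = 3·8.5 − 10.5·30.5 = -294.7500; (r_i+r_j)·cross = 13.5·-294.7500 = -3979.1250
edge 1: (10.5,8.5)→(11.5,6.5)  cross = 10.5·6.5 − 11.5·8.5 = -29.5000; (r_i+r_j)·cross = 22·-29.5000 = -649.0000
edge 2: (11.5,6.5)→(16.5,7.5)  cross = 11.5·7.5 − 16.5·6.5 = -21.0000; (r_i+r_j)·cross = 28·-21.0000 = -588.0000
edge 3: (16.5,7.5)→(19.5,25)  cross = 16.5·25 − 19.5·7.5 = 266.2500; (r_i+r_j)·cross = 36·266.2500 = 9585.0000
edge 4: (19.5,25)→(18,31.5)  cross = 19.5·31.5 − 18·25 = 164.2500; (r_i+r_j)·cross = 37.5·164.2500 = 6159.3750
edge 5: (18,31.5)→(16.5,35)  cross = 18·35 − 16.5·31.5 = 110.2500; (r_i+r_j)·cross = 34.5·110.2500 = 3803.6250
edge 6: (16.5,35)→(7.5,39.5)  cross = 16.5·39.5 − 7.5·35 = 389.2500; (r_i+r_j)·cross = 24·389.2500 = 9342.0000
edge 7: (7.5,39.5)→(3,30.5)  cross = 7.5·30.5 − 3·39.5 = 110.2500; (r_i+r_j)·cross = 10.5·110.2500 = 1157.6250
Σcross = 695.0000 → A = |Σcross|/2 = 347.5000 mm²
Σ(r_i+r_j)·cross = 24831.5000 → first moment M = |Σ|/6 = 4138.5833
R_c = M/A = 4138.5833/347.5000 = 11.9096 mm
θ = 37° = 0.645772 rad
V = θ·R_c·A = 0.645772·11.9096·347.5000 = 2672.581 mm³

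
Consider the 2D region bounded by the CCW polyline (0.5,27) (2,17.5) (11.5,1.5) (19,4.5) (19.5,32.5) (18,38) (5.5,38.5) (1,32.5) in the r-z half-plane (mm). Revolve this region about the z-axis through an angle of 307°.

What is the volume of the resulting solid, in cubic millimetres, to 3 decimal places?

Profile (r,z), 8 vertices: (0.5,27) (2,17.5) (11.5,1.5) (19,4.5) (19.5,32.5) (18,38) (5.5,38.5) (1,32.5)
edge 0: (0.5,27)→(2,17.5)  cross = 0.5·17.5 − 2·27 = -45.2500; (r_i+r_j)·cross = 2.5·-45.2500 = -113.1250
edge 1: (2,17.5)→(11.5,1.5)  cross = 2·1.5 − 11.5·17.5 = -198.2500; (r_i+r_j)·cross = 13.5·-198.2500 = -2676.3750
edge 2: (11.5,1.5)→(19,4.5)  cross = 11.5·4.5 − 19·1.5 = 23.2500; (r_i+r_j)·cross = 30.5·23.2500 = 709.1250
edge 3: (19,4.5)→(19.5,32.5)  cross = 19·32.5 − 19.5·4.5 = 529.7500; (r_i+r_j)·cross = 38.5·529.7500 = 20395.3750
edge 4: (19.5,32.5)→(18,38)  cross = 19.5·38 − 18·32.5 = 156.0000; (r_i+r_j)·cross = 37.5·156.0000 = 5850.0000
edge 5: (18,38)→(5.5,38.5)  cross = 18·38.5 − 5.5·38 = 484.0000; (r_i+r_j)·cross = 23.5·484.0000 = 11374.0000
edge 6: (5.5,38.5)→(1,32.5)  cross = 5.5·32.5 − 1·38.5 = 140.2500; (r_i+r_j)·cross = 6.5·140.2500 = 911.6250
edge 7: (1,32.5)→(0.5,27)  cross = 1·27 − 0.5·32.5 = 10.7500; (r_i+r_j)·cross = 1.5·10.7500 = 16.1250
Σcross = 1100.5000 → A = |Σcross|/2 = 550.2500 mm²
Σ(r_i+r_j)·cross = 36466.7500 → first moment M = |Σ|/6 = 6077.7917
R_c = M/A = 6077.7917/550.2500 = 11.0455 mm
θ = 307° = 5.358161 rad
V = θ·R_c·A = 5.358161·11.0455·550.2500 = 32565.785 mm³

Volume = 32565.785 mm³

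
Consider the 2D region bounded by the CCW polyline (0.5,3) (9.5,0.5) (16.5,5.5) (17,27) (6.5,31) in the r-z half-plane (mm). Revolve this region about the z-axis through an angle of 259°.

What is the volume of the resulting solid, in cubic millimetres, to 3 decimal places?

Profile (r,z), 5 vertices: (0.5,3) (9.5,0.5) (16.5,5.5) (17,27) (6.5,31)
edge 0: (0.5,3)→(9.5,0.5)  cross = 0.5·0.5 − 9.5·3 = -28.2500; (r_i+r_j)·cross = 10·-28.2500 = -282.5000
edge 1: (9.5,0.5)→(16.5,5.5)  cross = 9.5·5.5 − 16.5·0.5 = 44.0000; (r_i+r_j)·cross = 26·44.0000 = 1144.0000
edge 2: (16.5,5.5)→(17,27)  cross = 16.5·27 − 17·5.5 = 352.0000; (r_i+r_j)·cross = 33.5·352.0000 = 11792.0000
edge 3: (17,27)→(6.5,31)  cross = 17·31 − 6.5·27 = 351.5000; (r_i+r_j)·cross = 23.5·351.5000 = 8260.2500
edge 4: (6.5,31)→(0.5,3)  cross = 6.5·3 − 0.5·31 = 4.0000; (r_i+r_j)·cross = 7·4.0000 = 28.0000
Σcross = 723.2500 → A = |Σcross|/2 = 361.6250 mm²
Σ(r_i+r_j)·cross = 20941.7500 → first moment M = |Σ|/6 = 3490.2917
R_c = M/A = 3490.2917/361.6250 = 9.6517 mm
θ = 259° = 4.520403 rad
V = θ·R_c·A = 4.520403·9.6517·361.6250 = 15777.524 mm³

Volume = 15777.524 mm³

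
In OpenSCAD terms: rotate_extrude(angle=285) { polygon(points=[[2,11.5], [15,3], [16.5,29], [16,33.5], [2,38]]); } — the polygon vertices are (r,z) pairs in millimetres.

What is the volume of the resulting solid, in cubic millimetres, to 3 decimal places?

Volume = 18009.153 mm³

Profile (r,z), 5 vertices: (2,11.5) (15,3) (16.5,29) (16,33.5) (2,38)
edge 0: (2,11.5)→(15,3)  cross = 2·3 − 15·11.5 = -166.5000; (r_i+r_j)·cross = 17·-166.5000 = -2830.5000
edge 1: (15,3)→(16.5,29)  cross = 15·29 − 16.5·3 = 385.5000; (r_i+r_j)·cross = 31.5·385.5000 = 12143.2500
edge 2: (16.5,29)→(16,33.5)  cross = 16.5·33.5 − 16·29 = 88.7500; (r_i+r_j)·cross = 32.5·88.7500 = 2884.3750
edge 3: (16,33.5)→(2,38)  cross = 16·38 − 2·33.5 = 541.0000; (r_i+r_j)·cross = 18·541.0000 = 9738.0000
edge 4: (2,38)→(2,11.5)  cross = 2·11.5 − 2·38 = -53.0000; (r_i+r_j)·cross = 4·-53.0000 = -212.0000
Σcross = 795.7500 → A = |Σcross|/2 = 397.8750 mm²
Σ(r_i+r_j)·cross = 21723.1250 → first moment M = |Σ|/6 = 3620.5208
R_c = M/A = 3620.5208/397.8750 = 9.0996 mm
θ = 285° = 4.974188 rad
V = θ·R_c·A = 4.974188·9.0996·397.8750 = 18009.153 mm³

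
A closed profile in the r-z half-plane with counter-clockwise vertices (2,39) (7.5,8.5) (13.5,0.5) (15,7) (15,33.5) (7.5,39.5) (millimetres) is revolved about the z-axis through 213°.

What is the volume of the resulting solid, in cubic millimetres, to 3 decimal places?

Profile (r,z), 6 vertices: (2,39) (7.5,8.5) (13.5,0.5) (15,7) (15,33.5) (7.5,39.5)
edge 0: (2,39)→(7.5,8.5)  cross = 2·8.5 − 7.5·39 = -275.5000; (r_i+r_j)·cross = 9.5·-275.5000 = -2617.2500
edge 1: (7.5,8.5)→(13.5,0.5)  cross = 7.5·0.5 − 13.5·8.5 = -111.0000; (r_i+r_j)·cross = 21·-111.0000 = -2331.0000
edge 2: (13.5,0.5)→(15,7)  cross = 13.5·7 − 15·0.5 = 87.0000; (r_i+r_j)·cross = 28.5·87.0000 = 2479.5000
edge 3: (15,7)→(15,33.5)  cross = 15·33.5 − 15·7 = 397.5000; (r_i+r_j)·cross = 30·397.5000 = 11925.0000
edge 4: (15,33.5)→(7.5,39.5)  cross = 15·39.5 − 7.5·33.5 = 341.2500; (r_i+r_j)·cross = 22.5·341.2500 = 7678.1250
edge 5: (7.5,39.5)→(2,39)  cross = 7.5·39 − 2·39.5 = 213.5000; (r_i+r_j)·cross = 9.5·213.5000 = 2028.2500
Σcross = 652.7500 → A = |Σcross|/2 = 326.3750 mm²
Σ(r_i+r_j)·cross = 19162.6250 → first moment M = |Σ|/6 = 3193.7708
R_c = M/A = 3193.7708/326.3750 = 9.7856 mm
θ = 213° = 3.717551 rad
V = θ·R_c·A = 3.717551·9.7856·326.3750 = 11873.007 mm³

Volume = 11873.007 mm³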